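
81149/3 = 27049 + 2/3 = 27049.67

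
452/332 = 1 + 30/83= 1.36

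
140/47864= 35/11966 = 0.00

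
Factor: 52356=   2^2*3^1*4363^1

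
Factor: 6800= 2^4*5^2*17^1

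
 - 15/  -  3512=15/3512 = 0.00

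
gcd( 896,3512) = 8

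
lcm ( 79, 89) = 7031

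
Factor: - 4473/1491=  -  3 = -3^1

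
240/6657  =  80/2219 = 0.04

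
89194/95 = 938 + 84/95 = 938.88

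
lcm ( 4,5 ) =20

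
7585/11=7585/11 = 689.55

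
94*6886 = 647284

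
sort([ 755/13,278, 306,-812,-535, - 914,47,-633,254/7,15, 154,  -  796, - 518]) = [ - 914,-812, - 796,  -  633,  -  535, - 518 , 15,  254/7, 47, 755/13,  154,278, 306]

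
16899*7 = 118293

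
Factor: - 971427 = - 3^1*181^1*1789^1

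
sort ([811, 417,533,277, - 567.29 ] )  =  [-567.29, 277, 417, 533, 811]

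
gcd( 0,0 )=0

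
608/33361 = 608/33361  =  0.02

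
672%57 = 45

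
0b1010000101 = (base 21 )19f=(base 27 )no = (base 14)341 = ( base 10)645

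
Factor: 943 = 23^1* 41^1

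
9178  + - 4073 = 5105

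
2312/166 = 13 + 77/83 = 13.93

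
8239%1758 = 1207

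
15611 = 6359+9252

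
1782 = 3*594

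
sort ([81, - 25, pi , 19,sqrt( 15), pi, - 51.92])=[ - 51.92, - 25 , pi,  pi, sqrt( 15 ),19, 81] 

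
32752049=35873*913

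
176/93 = 176/93 = 1.89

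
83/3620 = 83/3620 = 0.02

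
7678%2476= 250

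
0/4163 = 0= 0.00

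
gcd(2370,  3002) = 158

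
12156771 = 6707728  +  5449043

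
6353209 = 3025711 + 3327498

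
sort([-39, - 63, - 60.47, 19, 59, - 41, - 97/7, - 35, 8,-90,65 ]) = [-90,-63, - 60.47, - 41, - 39, - 35, - 97/7,8,19,59,  65]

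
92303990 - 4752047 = 87551943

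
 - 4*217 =- 868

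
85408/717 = 119 + 85/717 = 119.12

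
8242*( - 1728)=-14242176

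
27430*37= 1014910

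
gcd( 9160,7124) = 4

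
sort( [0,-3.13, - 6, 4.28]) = [- 6, - 3.13, 0,4.28 ]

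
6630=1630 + 5000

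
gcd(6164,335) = 67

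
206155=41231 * 5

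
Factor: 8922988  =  2^2 * 23^1 * 96989^1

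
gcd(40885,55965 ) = 65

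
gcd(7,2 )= 1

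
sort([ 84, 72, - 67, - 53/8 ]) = [ - 67  , - 53/8, 72, 84 ]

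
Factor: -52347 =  - 3^1* 17449^1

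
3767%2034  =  1733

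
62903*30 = 1887090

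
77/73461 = 77/73461 = 0.00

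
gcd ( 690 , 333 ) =3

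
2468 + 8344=10812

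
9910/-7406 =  - 2+2451/3703 = - 1.34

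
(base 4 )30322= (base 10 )826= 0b1100111010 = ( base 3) 1010121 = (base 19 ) 259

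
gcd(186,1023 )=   93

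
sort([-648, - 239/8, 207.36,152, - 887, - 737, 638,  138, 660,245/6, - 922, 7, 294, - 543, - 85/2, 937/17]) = [ - 922, - 887, - 737, - 648, - 543, - 85/2,-239/8,  7, 245/6, 937/17, 138, 152, 207.36, 294, 638, 660]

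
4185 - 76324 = -72139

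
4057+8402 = 12459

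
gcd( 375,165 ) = 15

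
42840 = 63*680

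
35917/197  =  35917/197 = 182.32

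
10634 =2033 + 8601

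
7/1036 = 1/148 =0.01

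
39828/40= 995 + 7/10 =995.70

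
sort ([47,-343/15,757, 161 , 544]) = [ - 343/15, 47, 161,544, 757 ] 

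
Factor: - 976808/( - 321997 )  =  2^3*7^1 * 13^( - 1)*17^( - 1)*31^( - 1) * 47^( - 1)*17443^1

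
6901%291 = 208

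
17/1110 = 17/1110 =0.02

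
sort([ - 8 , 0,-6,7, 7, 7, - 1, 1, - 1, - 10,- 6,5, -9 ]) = [ - 10, - 9, - 8, - 6, - 6, - 1, - 1, 0,1, 5,  7,7,7 ] 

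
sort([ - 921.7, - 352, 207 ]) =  [-921.7, - 352 , 207]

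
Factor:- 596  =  -2^2 * 149^1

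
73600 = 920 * 80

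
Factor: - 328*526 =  - 2^4*41^1*263^1 =- 172528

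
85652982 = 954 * 89783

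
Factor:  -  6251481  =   - 3^2*694609^1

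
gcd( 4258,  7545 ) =1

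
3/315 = 1/105= 0.01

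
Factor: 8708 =2^2*7^1*311^1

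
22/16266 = 11/8133 = 0.00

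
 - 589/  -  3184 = 589/3184= 0.18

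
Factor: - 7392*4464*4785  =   - 157894894080 = -2^9*3^4*5^1*7^1*11^2*29^1*31^1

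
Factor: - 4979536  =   - 2^4  *139^1*2239^1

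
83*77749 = 6453167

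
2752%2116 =636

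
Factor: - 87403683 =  - 3^1*101^1*288461^1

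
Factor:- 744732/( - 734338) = 2^1 * 3^2 * 11^( - 1)*29^ ( - 1 )*137^1*151^1*1151^ ( - 1 ) = 372366/367169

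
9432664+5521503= 14954167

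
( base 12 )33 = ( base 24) 1f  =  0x27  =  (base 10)39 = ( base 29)1A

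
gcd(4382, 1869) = 7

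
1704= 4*426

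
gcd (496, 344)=8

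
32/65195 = 32/65195 = 0.00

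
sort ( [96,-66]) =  [ - 66,96]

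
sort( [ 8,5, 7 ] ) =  [5,  7,8 ]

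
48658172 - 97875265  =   - 49217093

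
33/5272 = 33/5272 = 0.01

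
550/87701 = 550/87701=0.01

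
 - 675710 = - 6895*98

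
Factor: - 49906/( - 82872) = 24953/41436 = 2^(  -  2)*3^(-2 )*1151^(-1)*24953^1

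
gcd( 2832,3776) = 944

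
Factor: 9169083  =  3^2*7^1*11^1 * 101^1 * 131^1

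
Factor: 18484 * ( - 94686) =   -  2^3 * 3^1 *43^1*367^1*4621^1 = - 1750176024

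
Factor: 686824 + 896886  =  2^1*5^1*158371^1  =  1583710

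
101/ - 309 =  - 101/309 = - 0.33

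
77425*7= 541975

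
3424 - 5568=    - 2144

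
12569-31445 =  - 18876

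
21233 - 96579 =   -  75346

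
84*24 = 2016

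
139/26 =139/26 = 5.35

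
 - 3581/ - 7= 3581/7 = 511.57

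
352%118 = 116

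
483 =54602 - 54119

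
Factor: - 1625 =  - 5^3*13^1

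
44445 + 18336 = 62781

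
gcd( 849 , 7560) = 3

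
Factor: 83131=59^1*1409^1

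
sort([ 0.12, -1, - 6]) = [ - 6 , - 1,0.12 ]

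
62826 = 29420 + 33406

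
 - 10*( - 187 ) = 1870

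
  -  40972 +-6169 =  - 47141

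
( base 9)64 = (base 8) 72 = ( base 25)28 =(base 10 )58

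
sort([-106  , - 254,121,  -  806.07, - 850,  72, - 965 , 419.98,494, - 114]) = [ - 965,  -  850, - 806.07,-254, - 114, - 106,72, 121, 419.98,494]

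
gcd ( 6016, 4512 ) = 1504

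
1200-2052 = -852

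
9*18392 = 165528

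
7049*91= 641459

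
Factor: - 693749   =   - 7^1*23^1*31^1*139^1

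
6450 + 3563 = 10013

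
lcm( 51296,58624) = 410368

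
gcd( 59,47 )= 1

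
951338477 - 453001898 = 498336579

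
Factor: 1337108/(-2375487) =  - 2^2*3^(  -  4) * 223^1 * 1499^1*29327^( -1)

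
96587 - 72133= 24454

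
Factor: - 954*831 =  - 792774 = - 2^1*3^3*53^1*277^1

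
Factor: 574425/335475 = 7^(- 1)*23^1*37^1 * 71^(- 1 ) = 851/497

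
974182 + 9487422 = 10461604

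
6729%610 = 19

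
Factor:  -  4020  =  -2^2*3^1*5^1*67^1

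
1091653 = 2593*421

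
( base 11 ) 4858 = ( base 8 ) 14323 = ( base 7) 24346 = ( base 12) 3817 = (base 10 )6355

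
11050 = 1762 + 9288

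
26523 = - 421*( - 63) 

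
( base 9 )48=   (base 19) 26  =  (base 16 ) 2c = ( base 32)1c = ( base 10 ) 44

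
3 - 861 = - 858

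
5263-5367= - 104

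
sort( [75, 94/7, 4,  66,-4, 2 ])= [-4 , 2, 4, 94/7,66  ,  75]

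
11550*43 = 496650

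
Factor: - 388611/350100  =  -2^(  -  2)*3^1*5^( - 2 )*37^1 = - 111/100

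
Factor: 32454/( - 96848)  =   - 2^ ( - 3)*3^3*601^1*6053^( - 1 )  =  - 16227/48424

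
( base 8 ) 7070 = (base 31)3od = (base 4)320320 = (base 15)112a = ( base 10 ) 3640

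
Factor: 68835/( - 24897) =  - 5^1*13^1*43^( - 1) *193^( - 1 )*353^1 = - 22945/8299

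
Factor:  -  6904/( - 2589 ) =8/3 = 2^3  *  3^ ( - 1)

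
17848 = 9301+8547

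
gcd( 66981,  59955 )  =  3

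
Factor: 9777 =3^1*3259^1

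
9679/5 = 9679/5  =  1935.80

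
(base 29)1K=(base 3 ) 1211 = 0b110001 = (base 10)49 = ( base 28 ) 1l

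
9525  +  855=10380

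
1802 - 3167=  - 1365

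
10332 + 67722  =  78054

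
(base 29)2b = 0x45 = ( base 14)4D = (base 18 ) 3f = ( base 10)69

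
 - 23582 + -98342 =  - 121924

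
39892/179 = 222 + 154/179 =222.86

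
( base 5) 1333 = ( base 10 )218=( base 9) 262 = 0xDA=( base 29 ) 7f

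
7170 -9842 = - 2672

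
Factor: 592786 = 2^1 * 83^1*3571^1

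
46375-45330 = 1045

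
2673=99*27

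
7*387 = 2709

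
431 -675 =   -  244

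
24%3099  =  24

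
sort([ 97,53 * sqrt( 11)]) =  [97,53 * sqrt( 11)]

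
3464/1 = 3464 = 3464.00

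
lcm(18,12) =36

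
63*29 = 1827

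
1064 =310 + 754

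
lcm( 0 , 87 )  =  0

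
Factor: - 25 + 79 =54 =2^1 *3^3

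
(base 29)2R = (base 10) 85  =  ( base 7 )151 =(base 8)125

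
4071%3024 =1047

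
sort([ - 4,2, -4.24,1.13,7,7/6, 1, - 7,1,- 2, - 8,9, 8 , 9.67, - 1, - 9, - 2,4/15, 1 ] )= [ - 9, - 8,-7, - 4.24, - 4, - 2, - 2,-1,  4/15 , 1,1, 1,  1.13,7/6,2, 7,  8, 9,9.67]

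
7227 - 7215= 12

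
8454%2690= 384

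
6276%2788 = 700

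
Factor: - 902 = - 2^1*11^1*41^1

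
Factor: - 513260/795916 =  - 11665/18089 = - 5^1 *2333^1*18089^( - 1) 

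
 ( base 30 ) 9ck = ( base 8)20440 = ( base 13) 3B24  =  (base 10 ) 8480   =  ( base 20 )1140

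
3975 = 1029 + 2946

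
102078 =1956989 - 1854911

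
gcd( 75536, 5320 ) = 8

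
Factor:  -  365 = -5^1*73^1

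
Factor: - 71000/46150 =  - 2^2*5^1 *13^(- 1 ) = - 20/13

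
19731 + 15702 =35433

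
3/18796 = 3/18796 = 0.00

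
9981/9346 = 9981/9346  =  1.07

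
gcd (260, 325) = 65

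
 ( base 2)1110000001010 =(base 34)674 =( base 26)ag2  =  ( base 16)1c0a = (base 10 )7178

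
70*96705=6769350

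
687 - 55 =632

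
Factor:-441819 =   -  3^2 * 7^1 * 7013^1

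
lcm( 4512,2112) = 99264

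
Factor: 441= 3^2 * 7^2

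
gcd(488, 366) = 122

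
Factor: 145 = 5^1 *29^1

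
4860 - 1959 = 2901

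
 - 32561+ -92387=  - 124948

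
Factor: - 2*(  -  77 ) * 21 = 3234 = 2^1 * 3^1*7^2 * 11^1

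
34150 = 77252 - 43102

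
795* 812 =645540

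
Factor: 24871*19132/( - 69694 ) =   -  237915986/34847 = - 2^1*7^1*11^1*17^1 *19^1 * 4783^1*34847^( - 1)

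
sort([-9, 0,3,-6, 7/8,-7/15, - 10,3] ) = [ - 10, - 9, - 6,-7/15,0, 7/8,3,3 ]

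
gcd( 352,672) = 32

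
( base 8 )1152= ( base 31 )JT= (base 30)ki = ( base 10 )618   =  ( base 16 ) 26A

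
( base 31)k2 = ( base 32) JE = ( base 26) no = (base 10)622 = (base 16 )26E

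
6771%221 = 141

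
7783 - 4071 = 3712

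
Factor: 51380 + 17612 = 68992 = 2^7*7^2*11^1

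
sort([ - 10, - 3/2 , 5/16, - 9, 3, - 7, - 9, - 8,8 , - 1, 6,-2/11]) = [ - 10, - 9, - 9, - 8,  -  7, - 3/2 ,  -  1 , -2/11,5/16,3, 6,8] 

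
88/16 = 5 + 1/2 = 5.50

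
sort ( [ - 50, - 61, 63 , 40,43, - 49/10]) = [ - 61, - 50, - 49/10,40, 43,63 ]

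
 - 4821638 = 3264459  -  8086097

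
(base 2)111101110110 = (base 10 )3958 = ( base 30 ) 4bs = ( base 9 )5377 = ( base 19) AI6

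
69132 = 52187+16945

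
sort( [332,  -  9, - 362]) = [ - 362, - 9,332]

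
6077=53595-47518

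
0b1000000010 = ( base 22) 118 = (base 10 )514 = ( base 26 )JK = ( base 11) 428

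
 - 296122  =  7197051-7493173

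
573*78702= 45096246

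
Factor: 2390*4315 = 2^1*5^2*239^1*863^1 = 10312850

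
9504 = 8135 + 1369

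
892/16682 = 446/8341 = 0.05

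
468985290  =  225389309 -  -243595981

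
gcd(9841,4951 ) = 1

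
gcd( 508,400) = 4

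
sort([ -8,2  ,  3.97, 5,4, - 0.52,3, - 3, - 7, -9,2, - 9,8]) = [-9, - 9,  -  8, - 7, - 3, - 0.52,  2,2, 3, 3.97, 4, 5 , 8]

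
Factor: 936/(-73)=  - 2^3*3^2*13^1 * 73^ ( - 1)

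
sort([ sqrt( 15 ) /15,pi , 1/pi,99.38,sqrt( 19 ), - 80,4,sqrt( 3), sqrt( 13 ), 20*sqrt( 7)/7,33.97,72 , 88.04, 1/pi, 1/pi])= [ - 80,sqrt(15) /15, 1/pi, 1/pi,1/pi, sqrt(3),pi,sqrt( 13 ),4,sqrt( 19 ),20*sqrt(7)/7,33.97,72,88.04,99.38]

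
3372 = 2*1686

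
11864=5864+6000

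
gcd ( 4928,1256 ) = 8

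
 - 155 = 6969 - 7124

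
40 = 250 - 210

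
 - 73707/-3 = 24569/1 = 24569.00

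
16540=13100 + 3440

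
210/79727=210/79727 = 0.00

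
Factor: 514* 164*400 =33718400 = 2^7 * 5^2 * 41^1*257^1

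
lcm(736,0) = 0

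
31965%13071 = 5823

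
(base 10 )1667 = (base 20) 437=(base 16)683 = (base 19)4BE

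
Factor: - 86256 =  -  2^4*3^2*599^1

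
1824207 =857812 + 966395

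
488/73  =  488/73 = 6.68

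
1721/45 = 1721/45 = 38.24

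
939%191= 175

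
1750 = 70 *25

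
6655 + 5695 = 12350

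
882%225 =207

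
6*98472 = 590832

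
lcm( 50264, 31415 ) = 251320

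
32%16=0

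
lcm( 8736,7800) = 218400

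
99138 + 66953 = 166091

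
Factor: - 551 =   -  19^1*29^1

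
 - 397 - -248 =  - 149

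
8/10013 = 8/10013 = 0.00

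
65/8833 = 65/8833 = 0.01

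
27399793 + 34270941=61670734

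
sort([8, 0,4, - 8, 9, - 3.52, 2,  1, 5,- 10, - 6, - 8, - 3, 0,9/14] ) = [-10,-8, - 8, - 6, - 3.52,-3, 0, 0, 9/14,  1 , 2, 4, 5, 8, 9 ]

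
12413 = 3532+8881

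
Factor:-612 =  - 2^2 * 3^2*17^1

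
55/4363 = 55/4363  =  0.01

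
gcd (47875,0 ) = 47875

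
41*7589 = 311149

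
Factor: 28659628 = 2^2*1493^1 * 4799^1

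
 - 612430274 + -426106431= - 1038536705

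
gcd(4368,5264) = 112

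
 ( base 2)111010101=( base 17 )1aa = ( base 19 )15D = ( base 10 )469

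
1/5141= 1/5141  =  0.00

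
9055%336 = 319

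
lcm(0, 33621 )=0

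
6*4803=28818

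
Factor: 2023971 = 3^1*163^1 * 4139^1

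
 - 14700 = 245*( - 60 )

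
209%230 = 209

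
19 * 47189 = 896591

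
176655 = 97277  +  79378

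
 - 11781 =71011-82792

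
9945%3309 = 18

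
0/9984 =0 = 0.00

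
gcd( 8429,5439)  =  1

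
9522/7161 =1+ 787/2387 =1.33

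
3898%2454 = 1444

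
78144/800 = 97 + 17/25 = 97.68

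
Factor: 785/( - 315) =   -  157/63 = -  3^ ( - 2)*7^(-1)*157^1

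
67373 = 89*757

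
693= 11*63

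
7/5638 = 7/5638 = 0.00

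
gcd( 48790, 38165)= 85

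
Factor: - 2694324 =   -  2^2*3^1*224527^1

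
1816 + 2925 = 4741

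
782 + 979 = 1761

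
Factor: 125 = 5^3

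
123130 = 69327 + 53803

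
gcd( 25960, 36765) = 5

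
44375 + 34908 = 79283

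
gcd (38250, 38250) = 38250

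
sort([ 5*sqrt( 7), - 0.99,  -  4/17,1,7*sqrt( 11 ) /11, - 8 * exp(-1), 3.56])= [ - 8* exp ( - 1), - 0.99, - 4/17,1, 7*sqrt( 11) /11, 3.56,5*sqrt (7)]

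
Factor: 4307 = 59^1*73^1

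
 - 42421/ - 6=42421/6  =  7070.17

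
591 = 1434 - 843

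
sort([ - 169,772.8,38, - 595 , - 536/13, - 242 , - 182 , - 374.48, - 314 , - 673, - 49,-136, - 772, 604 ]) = [  -  772, - 673 , - 595, - 374.48, - 314, - 242, - 182, - 169 , - 136,-49,-536/13, 38,604,772.8]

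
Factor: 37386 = 2^1*3^2*31^1 * 67^1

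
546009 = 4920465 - 4374456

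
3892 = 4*973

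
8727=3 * 2909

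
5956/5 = 1191 + 1/5 = 1191.20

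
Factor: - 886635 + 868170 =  - 18465 = - 3^1*5^1*1231^1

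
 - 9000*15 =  - 135000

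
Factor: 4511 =13^1*347^1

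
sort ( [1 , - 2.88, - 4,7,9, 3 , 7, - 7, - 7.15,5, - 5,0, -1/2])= [ - 7.15 ,  -  7, - 5, - 4, - 2.88, - 1/2, 0,1,3, 5,7,7,9]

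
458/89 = 5+13/89 = 5.15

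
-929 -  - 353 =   -  576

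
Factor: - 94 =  - 2^1*47^1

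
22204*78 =1731912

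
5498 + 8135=13633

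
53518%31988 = 21530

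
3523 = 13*271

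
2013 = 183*11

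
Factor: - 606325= - 5^2*79^1*307^1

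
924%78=66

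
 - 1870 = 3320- 5190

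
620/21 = 29 + 11/21 = 29.52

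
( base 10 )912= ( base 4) 32100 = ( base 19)2a0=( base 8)1620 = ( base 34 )qs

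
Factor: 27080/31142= 2^2*5^1*23^ (-1) = 20/23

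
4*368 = 1472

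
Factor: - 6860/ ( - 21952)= 5/16 = 2^( - 4 )*5^1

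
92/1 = 92  =  92.00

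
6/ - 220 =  - 3/110  =  - 0.03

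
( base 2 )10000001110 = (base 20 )2BI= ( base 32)10E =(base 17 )3a1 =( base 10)1038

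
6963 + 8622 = 15585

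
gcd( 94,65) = 1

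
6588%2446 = 1696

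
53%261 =53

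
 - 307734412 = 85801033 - 393535445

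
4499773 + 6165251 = 10665024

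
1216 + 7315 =8531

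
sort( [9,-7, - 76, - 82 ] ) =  [-82, - 76,-7,9] 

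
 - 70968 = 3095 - 74063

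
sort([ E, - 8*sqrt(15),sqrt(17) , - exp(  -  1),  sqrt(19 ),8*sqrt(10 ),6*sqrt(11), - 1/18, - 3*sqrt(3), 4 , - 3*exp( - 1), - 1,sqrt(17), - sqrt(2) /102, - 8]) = [ - 8*sqrt(15), - 8 , - 3*sqrt(3), - 3*exp( - 1), - 1, - exp(-1 ), - 1/18, - sqrt( 2)/102,E, 4,sqrt( 17), sqrt( 17),sqrt(19 ),6*sqrt(11),8*sqrt( 10)]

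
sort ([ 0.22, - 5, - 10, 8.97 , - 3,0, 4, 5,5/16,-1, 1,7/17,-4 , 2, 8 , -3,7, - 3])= [-10, - 5,  -  4,-3  ,-3, - 3, - 1, 0,0.22, 5/16,7/17,1,  2 , 4, 5 , 7, 8, 8.97] 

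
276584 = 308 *898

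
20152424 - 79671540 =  - 59519116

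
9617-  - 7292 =16909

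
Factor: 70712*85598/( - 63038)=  -2^3*43^( - 1)*127^1*337^1*733^( - 1)*8839^1 = - 3026402888/31519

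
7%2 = 1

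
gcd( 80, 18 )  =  2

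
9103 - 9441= -338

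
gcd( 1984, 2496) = 64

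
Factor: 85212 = 2^2*3^4*263^1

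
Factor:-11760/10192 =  -15/13= -  3^1*5^1*13^ ( - 1 ) 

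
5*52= 260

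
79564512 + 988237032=1067801544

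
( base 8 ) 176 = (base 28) 4e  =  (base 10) 126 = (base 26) 4M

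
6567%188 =175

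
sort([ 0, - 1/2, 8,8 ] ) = [ - 1/2, 0, 8, 8] 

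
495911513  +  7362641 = 503274154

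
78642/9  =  8738 = 8738.00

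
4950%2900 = 2050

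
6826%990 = 886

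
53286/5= 53286/5 =10657.20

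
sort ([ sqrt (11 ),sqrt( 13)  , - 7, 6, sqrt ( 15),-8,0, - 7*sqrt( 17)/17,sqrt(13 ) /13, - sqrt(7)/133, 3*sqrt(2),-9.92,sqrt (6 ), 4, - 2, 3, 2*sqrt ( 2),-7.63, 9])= [ - 9.92, - 8, - 7.63,-7, -2, - 7*sqrt (17)/17, -sqrt(7 )/133, 0, sqrt( 13 ) /13,sqrt( 6 ), 2*sqrt (2),3, sqrt ( 11),sqrt( 13), sqrt (15), 4 , 3*sqrt (2 ), 6,9]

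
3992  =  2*1996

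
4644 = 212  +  4432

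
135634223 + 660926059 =796560282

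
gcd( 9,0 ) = 9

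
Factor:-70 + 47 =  -23^1 = - 23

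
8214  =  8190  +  24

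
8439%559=54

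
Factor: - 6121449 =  - 3^2 * 680161^1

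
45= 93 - 48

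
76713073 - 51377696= 25335377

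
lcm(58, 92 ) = 2668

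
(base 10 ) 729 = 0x2D9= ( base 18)249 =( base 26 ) 121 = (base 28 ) q1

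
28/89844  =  7/22461 =0.00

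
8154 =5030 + 3124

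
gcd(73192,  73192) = 73192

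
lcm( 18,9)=18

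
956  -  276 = 680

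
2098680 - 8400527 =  - 6301847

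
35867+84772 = 120639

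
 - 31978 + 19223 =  - 12755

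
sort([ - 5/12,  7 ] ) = [ - 5/12, 7] 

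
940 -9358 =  - 8418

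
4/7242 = 2/3621 =0.00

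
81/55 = 81/55  =  1.47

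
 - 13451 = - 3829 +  - 9622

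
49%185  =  49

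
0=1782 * 0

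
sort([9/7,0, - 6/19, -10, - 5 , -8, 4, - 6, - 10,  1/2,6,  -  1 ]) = [-10, -10 ,  -  8,  -  6 , -5,-1,  -  6/19, 0, 1/2, 9/7, 4, 6]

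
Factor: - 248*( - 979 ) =242792=2^3*11^1 * 31^1*89^1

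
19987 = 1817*11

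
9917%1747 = 1182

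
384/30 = 12 +4/5  =  12.80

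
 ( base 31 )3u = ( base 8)173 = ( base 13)96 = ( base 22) 5D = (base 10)123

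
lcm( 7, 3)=21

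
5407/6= 5407/6 = 901.17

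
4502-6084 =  - 1582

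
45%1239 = 45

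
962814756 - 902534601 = 60280155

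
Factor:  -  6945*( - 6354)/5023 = 44128530/5023= 2^1 * 3^3*5^1 * 353^1*463^1*5023^ (-1) 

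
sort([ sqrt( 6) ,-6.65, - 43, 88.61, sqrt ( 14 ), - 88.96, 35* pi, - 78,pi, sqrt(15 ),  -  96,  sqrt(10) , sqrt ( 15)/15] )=[ - 96, - 88.96, - 78 , - 43, - 6.65, sqrt( 15)/15, sqrt(6), pi , sqrt( 10 ),sqrt( 14), sqrt( 15 ), 88.61,35*pi] 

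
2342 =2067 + 275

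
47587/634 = 47587/634 = 75.06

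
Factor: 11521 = 41^1*281^1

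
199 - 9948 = - 9749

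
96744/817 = 96744/817 = 118.41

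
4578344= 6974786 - 2396442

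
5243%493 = 313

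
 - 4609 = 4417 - 9026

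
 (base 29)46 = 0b1111010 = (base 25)4M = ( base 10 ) 122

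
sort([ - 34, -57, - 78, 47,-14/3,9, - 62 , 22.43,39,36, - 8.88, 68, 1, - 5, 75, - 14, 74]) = [  -  78 ,-62, - 57, - 34,  -  14, - 8.88,-5, - 14/3, 1,9,22.43, 36, 39,47,68,74, 75]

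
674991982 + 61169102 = 736161084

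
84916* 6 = 509496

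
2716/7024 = 679/1756=0.39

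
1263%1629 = 1263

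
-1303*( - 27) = 35181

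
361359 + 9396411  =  9757770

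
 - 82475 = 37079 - 119554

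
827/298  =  2 + 231/298 = 2.78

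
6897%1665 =237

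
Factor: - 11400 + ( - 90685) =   -  5^1*17^1  *  1201^1 = - 102085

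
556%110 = 6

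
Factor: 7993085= 5^1*1598617^1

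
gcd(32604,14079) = 741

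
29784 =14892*2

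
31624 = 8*3953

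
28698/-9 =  - 3189+1/3 = - 3188.67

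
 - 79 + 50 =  - 29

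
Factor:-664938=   -2^1 * 3^2*17^1*41^1*53^1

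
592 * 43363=25670896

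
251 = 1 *251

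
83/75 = 1 + 8/75= 1.11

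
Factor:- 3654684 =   -  2^2*3^2*11^2 * 839^1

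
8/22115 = 8/22115 = 0.00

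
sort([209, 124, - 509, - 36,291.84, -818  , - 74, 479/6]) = [ - 818, - 509,-74,-36, 479/6,  124,  209, 291.84] 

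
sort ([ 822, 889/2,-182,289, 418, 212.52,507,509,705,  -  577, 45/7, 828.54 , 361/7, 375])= [  -  577, - 182, 45/7,  361/7,212.52, 289 , 375, 418,889/2, 507,509, 705, 822, 828.54] 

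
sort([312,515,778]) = [312  ,  515, 778]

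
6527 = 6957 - 430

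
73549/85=73549/85 = 865.28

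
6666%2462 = 1742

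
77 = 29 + 48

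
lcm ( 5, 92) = 460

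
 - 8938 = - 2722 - 6216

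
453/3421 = 453/3421 = 0.13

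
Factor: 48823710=2^1*3^1*5^1* 13^1*23^1*5443^1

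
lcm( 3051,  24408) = 24408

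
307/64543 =307/64543= 0.00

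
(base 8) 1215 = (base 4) 22031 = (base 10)653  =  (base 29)MF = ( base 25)113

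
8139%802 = 119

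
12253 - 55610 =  -43357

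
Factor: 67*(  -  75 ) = - 3^1*5^2*67^1= -5025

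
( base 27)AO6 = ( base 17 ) 1A85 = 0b1111100001000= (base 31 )888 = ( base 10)7944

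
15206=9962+5244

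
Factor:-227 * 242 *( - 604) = 2^3*11^2*151^1*227^1 = 33180136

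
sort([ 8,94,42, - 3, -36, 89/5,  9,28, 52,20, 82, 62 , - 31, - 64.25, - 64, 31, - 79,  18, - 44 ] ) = [-79 ,  -  64.25,-64, - 44, - 36, - 31, - 3,8,9, 89/5, 18, 20, 28, 31, 42, 52, 62,82, 94]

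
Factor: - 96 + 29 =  - 67^1 = - 67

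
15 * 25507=382605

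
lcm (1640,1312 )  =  6560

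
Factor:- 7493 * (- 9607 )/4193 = 71985251/4193 = 7^( - 1 )* 13^1*59^1 * 127^1*599^ ( - 1)*739^1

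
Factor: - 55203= - 3^1*18401^1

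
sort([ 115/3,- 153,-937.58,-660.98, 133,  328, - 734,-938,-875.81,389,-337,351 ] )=[ - 938, - 937.58, - 875.81, - 734,-660.98 ,-337, -153,115/3,133, 328,351,389]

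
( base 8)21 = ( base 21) H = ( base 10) 17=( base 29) H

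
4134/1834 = 2067/917=   2.25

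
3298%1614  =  70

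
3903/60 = 1301/20 =65.05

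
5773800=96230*60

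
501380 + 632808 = 1134188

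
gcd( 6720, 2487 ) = 3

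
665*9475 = 6300875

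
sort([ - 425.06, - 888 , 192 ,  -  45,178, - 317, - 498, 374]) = [-888, - 498,-425.06, - 317, - 45,178,192,374] 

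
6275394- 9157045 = - 2881651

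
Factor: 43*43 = 43^2 = 1849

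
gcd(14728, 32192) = 8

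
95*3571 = 339245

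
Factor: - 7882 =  - 2^1*7^1*563^1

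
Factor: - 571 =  - 571^1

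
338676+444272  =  782948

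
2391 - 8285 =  - 5894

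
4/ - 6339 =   -  1 + 6335/6339 =- 0.00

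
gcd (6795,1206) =9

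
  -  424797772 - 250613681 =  - 675411453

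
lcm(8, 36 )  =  72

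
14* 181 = 2534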